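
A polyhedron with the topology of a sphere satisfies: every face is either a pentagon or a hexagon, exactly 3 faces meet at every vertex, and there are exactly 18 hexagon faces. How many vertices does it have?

Let x be the number of pentagons; then F = 18 + x.
Edge–face incidences: 2E = 6·18 + 5·x = 108 + 5x.
Every vertex has degree 3, so 3V = 2E.
Euler: V − E + F = 2 ⇒ (2E)/3 − E + (18 + x) = 2.
Multiply by 6: 2·(2E) − 3·(2E) + 6·(18 + x) = 12, i.e. 108 + 6x − (108 + 5x) = 12.
Collecting terms: x = 12.
Then 2E = 108 + 5·12 = 168, so E = 84, V = 2E/3 = 56, F = 18 + 12 = 30.

56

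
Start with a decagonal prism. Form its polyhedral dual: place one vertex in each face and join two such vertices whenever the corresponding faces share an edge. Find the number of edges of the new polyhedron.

30

The base solid has V = 20, E = 30, F = 12.
The dual swaps V and F and preserves E: V′ = F = 12, E′ = E = 30, F′ = V = 20.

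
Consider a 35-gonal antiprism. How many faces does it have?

An antiprism on an n-gon has two n-gon caps and 2n triangles: V = 2·35 = 70, E = 4·35 = 140, F = 2·35 + 2 = 72.

72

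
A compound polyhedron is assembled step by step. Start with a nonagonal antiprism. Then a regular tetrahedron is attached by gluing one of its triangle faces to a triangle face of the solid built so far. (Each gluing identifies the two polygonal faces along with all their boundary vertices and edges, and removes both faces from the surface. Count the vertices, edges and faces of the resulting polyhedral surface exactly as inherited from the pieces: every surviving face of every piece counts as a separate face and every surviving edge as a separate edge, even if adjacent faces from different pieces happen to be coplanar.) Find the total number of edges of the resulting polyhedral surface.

39

A nonagonal antiprism: V=18, E=36, F=20.
Attach a regular tetrahedron (V=4, E=6, F=4) along a 3-gon: merge 3 vertices and 3 edges, delete both glued faces → V=19, E=39, F=22.
Check: V − E + F = 19 − 39 + 22 = 2.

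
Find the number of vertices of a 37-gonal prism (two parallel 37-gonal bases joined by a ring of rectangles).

A prism on an n-gon has two n-gon bases and n rectangular sides: V = 2·37 = 74, E = 3·37 = 111, F = 37 + 2 = 39.

74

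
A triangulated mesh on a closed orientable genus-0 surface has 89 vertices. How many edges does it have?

χ = 2 − 2·0 = 2, and every face is a triangle so 3F = 2E.
V − E + F = 2 with E = 3F/2 gives 89 − (3/2 − 1)·F = 2, so F = 174 and E = 261.

261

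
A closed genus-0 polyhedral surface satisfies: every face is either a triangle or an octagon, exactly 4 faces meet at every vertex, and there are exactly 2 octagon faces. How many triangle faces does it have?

16

Let x be the number of triangles; then F = 2 + x.
Edge–face incidences: 2E = 8·2 + 3·x = 16 + 3x.
Every vertex has degree 4, so 4V = 2E.
Euler: V − E + F = 2 ⇒ (2E)/4 − E + (2 + x) = 2.
Multiply by 8: 2·(2E) − 4·(2E) + 8·(2 + x) = 16, i.e. 16 + 8x − 2·(16 + 3x) = 16.
Collecting terms: 2x − 16 = 16, so 2x = 32, so x = 16.
Then 2E = 16 + 3·16 = 64, so E = 32, V = 2E/4 = 16, F = 2 + 16 = 18.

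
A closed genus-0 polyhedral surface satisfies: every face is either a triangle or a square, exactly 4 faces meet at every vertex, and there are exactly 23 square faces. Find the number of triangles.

8

Let x be the number of triangles; then F = 23 + x.
Edge–face incidences: 2E = 4·23 + 3·x = 92 + 3x.
Every vertex has degree 4, so 4V = 2E.
Euler: V − E + F = 2 ⇒ (2E)/4 − E + (23 + x) = 2.
Multiply by 8: 2·(2E) − 4·(2E) + 8·(23 + x) = 16, i.e. 184 + 8x − 2·(92 + 3x) = 16.
Collecting terms: 2x = 16, so x = 8.
Then 2E = 92 + 3·8 = 116, so E = 58, V = 2E/4 = 29, F = 23 + 8 = 31.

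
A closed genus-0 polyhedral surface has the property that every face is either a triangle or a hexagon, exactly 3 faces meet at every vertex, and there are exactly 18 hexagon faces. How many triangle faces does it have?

Let x be the number of triangles; then F = 18 + x.
Edge–face incidences: 2E = 6·18 + 3·x = 108 + 3x.
Every vertex has degree 3, so 3V = 2E.
Euler: V − E + F = 2 ⇒ (2E)/3 − E + (18 + x) = 2.
Multiply by 6: 2·(2E) − 3·(2E) + 6·(18 + x) = 12, i.e. 108 + 6x − (108 + 3x) = 12.
Collecting terms: 3x = 12, so x = 4.
Then 2E = 108 + 3·4 = 120, so E = 60, V = 2E/3 = 40, F = 18 + 4 = 22.

4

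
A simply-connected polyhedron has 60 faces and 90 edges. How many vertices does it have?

32

Here V − E + F = 2.
V = 2 + E − F = 2 + 90 − 60 = 32.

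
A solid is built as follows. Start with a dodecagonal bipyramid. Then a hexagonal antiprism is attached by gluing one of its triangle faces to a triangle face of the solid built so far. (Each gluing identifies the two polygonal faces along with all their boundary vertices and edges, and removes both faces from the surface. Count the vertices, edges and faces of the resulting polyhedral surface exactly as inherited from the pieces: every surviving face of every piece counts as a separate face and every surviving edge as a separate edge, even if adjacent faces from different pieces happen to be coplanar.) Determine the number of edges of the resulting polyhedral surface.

57

A dodecagonal bipyramid: V=14, E=36, F=24.
Attach a hexagonal antiprism (V=12, E=24, F=14) along a 3-gon: merge 3 vertices and 3 edges, delete both glued faces → V=23, E=57, F=36.
Check: V − E + F = 23 − 57 + 36 = 2.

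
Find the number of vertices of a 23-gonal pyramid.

A pyramid on an n-gon base has one n-gon and n triangles: V = 23 + 1 = 24, E = 2·23 = 46, F = 23 + 1 = 24.

24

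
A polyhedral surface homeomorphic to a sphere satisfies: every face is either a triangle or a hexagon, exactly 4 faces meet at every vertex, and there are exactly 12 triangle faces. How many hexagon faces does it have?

Let x be the number of hexagons; then F = 12 + x.
Edge–face incidences: 2E = 3·12 + 6·x = 36 + 6x.
Every vertex has degree 4, so 4V = 2E.
Euler: V − E + F = 2 ⇒ (2E)/4 − E + (12 + x) = 2.
Multiply by 8: 2·(2E) − 4·(2E) + 8·(12 + x) = 16, i.e. 96 + 8x − 2·(36 + 6x) = 16.
Collecting terms: −4x + 24 = 16, so −4x = −8, so x = 2.
Then 2E = 36 + 6·2 = 48, so E = 24, V = 2E/4 = 12, F = 12 + 2 = 14.

2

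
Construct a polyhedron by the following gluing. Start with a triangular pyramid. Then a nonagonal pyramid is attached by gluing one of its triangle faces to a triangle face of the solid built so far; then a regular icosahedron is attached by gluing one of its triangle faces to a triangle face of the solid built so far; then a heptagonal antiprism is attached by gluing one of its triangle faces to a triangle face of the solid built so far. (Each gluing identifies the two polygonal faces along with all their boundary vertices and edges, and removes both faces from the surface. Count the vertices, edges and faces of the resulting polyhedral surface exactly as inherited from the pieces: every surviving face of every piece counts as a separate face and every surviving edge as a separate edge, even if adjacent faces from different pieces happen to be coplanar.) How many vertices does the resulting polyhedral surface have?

31

A triangular pyramid: V=4, E=6, F=4.
Attach a nonagonal pyramid (V=10, E=18, F=10) along a 3-gon: merge 3 vertices and 3 edges, delete both glued faces → V=11, E=21, F=12.
Attach a regular icosahedron (V=12, E=30, F=20) along a 3-gon: merge 3 vertices and 3 edges, delete both glued faces → V=20, E=48, F=30.
Attach a heptagonal antiprism (V=14, E=28, F=16) along a 3-gon: merge 3 vertices and 3 edges, delete both glued faces → V=31, E=73, F=44.
Check: V − E + F = 31 − 73 + 44 = 2.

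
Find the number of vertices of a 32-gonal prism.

64

A prism on an n-gon has two n-gon bases and n rectangular sides: V = 2·32 = 64, E = 3·32 = 96, F = 32 + 2 = 34.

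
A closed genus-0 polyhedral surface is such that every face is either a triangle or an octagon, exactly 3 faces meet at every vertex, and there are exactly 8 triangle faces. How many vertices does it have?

Let x be the number of octagons; then F = 8 + x.
Edge–face incidences: 2E = 3·8 + 8·x = 24 + 8x.
Every vertex has degree 3, so 3V = 2E.
Euler: V − E + F = 2 ⇒ (2E)/3 − E + (8 + x) = 2.
Multiply by 6: 2·(2E) − 3·(2E) + 6·(8 + x) = 12, i.e. 48 + 6x − (24 + 8x) = 12.
Collecting terms: −2x + 24 = 12, so −2x = −12, so x = 6.
Then 2E = 24 + 8·6 = 72, so E = 36, V = 2E/3 = 24, F = 8 + 6 = 14.

24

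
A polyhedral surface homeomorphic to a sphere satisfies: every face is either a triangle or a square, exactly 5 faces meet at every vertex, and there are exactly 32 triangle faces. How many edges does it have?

60

Let x be the number of squares; then F = 32 + x.
Edge–face incidences: 2E = 3·32 + 4·x = 96 + 4x.
Every vertex has degree 5, so 5V = 2E.
Euler: V − E + F = 2 ⇒ (2E)/5 − E + (32 + x) = 2.
Multiply by 10: 2·(2E) − 5·(2E) + 10·(32 + x) = 20, i.e. 320 + 10x − 3·(96 + 4x) = 20.
Collecting terms: −2x + 32 = 20, so −2x = −12, so x = 6.
Then 2E = 96 + 4·6 = 120, so E = 60, V = 2E/5 = 24, F = 32 + 6 = 38.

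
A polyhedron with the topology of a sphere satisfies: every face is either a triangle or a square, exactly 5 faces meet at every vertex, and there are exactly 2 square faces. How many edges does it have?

Let x be the number of triangles; then F = 2 + x.
Edge–face incidences: 2E = 4·2 + 3·x = 8 + 3x.
Every vertex has degree 5, so 5V = 2E.
Euler: V − E + F = 2 ⇒ (2E)/5 − E + (2 + x) = 2.
Multiply by 10: 2·(2E) − 5·(2E) + 10·(2 + x) = 20, i.e. 20 + 10x − 3·(8 + 3x) = 20.
Collecting terms: x − 4 = 20, so x = 24.
Then 2E = 8 + 3·24 = 80, so E = 40, V = 2E/5 = 16, F = 2 + 24 = 26.

40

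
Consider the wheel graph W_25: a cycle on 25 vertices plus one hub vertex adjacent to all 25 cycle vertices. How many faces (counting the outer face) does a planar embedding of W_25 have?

26

W_25 has V = 25 + 1 = 26 vertices and E = 2·25 = 50 edges.
By Euler's formula F = 2 − V + E = 2 − 26 + 50 = 26.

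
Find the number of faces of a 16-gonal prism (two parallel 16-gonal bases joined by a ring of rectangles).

18

A prism on an n-gon has two n-gon bases and n rectangular sides: V = 2·16 = 32, E = 3·16 = 48, F = 16 + 2 = 18.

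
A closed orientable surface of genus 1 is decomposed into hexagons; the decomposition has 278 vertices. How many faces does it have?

139

χ = 2 − 2·1 = 0, and every face is a hexagon so 6F = 2E.
V − E + F = 0 with E = 6F/2 gives 278 − (6/2 − 1)·F = 0, so F = 139 and E = 417.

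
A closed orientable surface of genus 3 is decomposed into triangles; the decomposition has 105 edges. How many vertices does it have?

31

χ = 2 − 2·3 = -4, and every face is a triangle so 3F = 2E.
F = 2E/3 = 70. Then V = -4 + E − F = -4 + 105 − 70 = 31.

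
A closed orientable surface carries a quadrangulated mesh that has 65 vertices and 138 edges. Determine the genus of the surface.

3

Every face is a square and each edge borders two faces, so 4F = 2·138, giving F = 69.
χ = V − E + F = 65 − 138 + 69 = -4.
For a closed orientable surface χ = 2 − 2g, so g = (2 − (-4))/2 = 3.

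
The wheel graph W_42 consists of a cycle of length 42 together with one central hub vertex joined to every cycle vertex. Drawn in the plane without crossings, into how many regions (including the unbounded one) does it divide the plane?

W_42 has V = 42 + 1 = 43 vertices and E = 2·42 = 84 edges.
By Euler's formula F = 2 − V + E = 2 − 43 + 84 = 43.

43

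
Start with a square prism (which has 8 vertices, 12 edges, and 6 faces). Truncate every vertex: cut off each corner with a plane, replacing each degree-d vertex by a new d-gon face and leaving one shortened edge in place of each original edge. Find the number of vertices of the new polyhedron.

24

Truncation replaces each original edge-end by a new vertex, so V′ = 2E = 24.
Each original edge survives, and each old vertex of degree d contributes d new edges; summing degrees gives Σd = 2E, so E′ = E + 2E = 3E = 36.
Each original face survives and each original vertex becomes one new face: F′ = F + V = 14.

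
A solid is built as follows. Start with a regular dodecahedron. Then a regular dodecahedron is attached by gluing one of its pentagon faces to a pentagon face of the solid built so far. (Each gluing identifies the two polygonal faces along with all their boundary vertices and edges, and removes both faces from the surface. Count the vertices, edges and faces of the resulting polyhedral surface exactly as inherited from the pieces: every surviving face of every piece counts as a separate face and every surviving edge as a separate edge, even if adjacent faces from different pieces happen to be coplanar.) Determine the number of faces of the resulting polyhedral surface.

22

A regular dodecahedron: V=20, E=30, F=12.
Attach a regular dodecahedron (V=20, E=30, F=12) along a 5-gon: merge 5 vertices and 5 edges, delete both glued faces → V=35, E=55, F=22.
Check: V − E + F = 35 − 55 + 22 = 2.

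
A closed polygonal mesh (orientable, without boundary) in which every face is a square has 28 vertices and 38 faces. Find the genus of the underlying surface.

6

Every face is a square, so 2E = 4·38 = 152, giving E = 76.
χ = V − E + F = 28 − 76 + 38 = -10.
For a closed orientable surface χ = 2 − 2g, so g = (2 − (-10))/2 = 6.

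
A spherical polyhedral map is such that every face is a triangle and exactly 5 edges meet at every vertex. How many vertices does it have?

12

Each face has 3 edges and each edge borders two faces, so 2E = 3F.
Each vertex has degree 5, so 5V = 2E and hence V = 3F/5.
Euler: V − E + F = 2 ⇒ (3F/5) − (3F/2) + F = 2.
Multiply by 10: (6 − 15 + 10)F = 20, i.e. 1F = 20.
So F = 20, E = 3·20/2 = 30, V = 3·20/5 = 12.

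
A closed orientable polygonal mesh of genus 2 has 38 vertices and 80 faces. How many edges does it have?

For a closed orientable surface of genus 2, χ = 2 − 2·2 = -2.
E = V + F − (-2) = 38 + 80 − (-2) = 120.

120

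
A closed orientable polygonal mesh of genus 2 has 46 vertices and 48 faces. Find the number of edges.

96

For a closed orientable surface of genus 2, χ = 2 − 2·2 = -2.
E = V + F − (-2) = 46 + 48 − (-2) = 96.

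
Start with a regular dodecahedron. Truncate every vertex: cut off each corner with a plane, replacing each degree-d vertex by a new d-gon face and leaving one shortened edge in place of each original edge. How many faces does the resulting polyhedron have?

32

The base solid has V = 20, E = 30, F = 12.
Truncation replaces each original edge-end by a new vertex, so V′ = 2E = 60.
Each original edge survives, and each old vertex of degree d contributes d new edges; summing degrees gives Σd = 2E, so E′ = E + 2E = 3E = 90.
Each original face survives and each original vertex becomes one new face: F′ = F + V = 32.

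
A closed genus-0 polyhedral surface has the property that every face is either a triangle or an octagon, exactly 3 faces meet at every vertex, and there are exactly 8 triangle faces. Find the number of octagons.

6

Let x be the number of octagons; then F = 8 + x.
Edge–face incidences: 2E = 3·8 + 8·x = 24 + 8x.
Every vertex has degree 3, so 3V = 2E.
Euler: V − E + F = 2 ⇒ (2E)/3 − E + (8 + x) = 2.
Multiply by 6: 2·(2E) − 3·(2E) + 6·(8 + x) = 12, i.e. 48 + 6x − (24 + 8x) = 12.
Collecting terms: −2x + 24 = 12, so −2x = −12, so x = 6.
Then 2E = 24 + 8·6 = 72, so E = 36, V = 2E/3 = 24, F = 8 + 6 = 14.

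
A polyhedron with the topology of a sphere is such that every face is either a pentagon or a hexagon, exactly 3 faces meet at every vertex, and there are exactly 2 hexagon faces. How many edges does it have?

36

Let x be the number of pentagons; then F = 2 + x.
Edge–face incidences: 2E = 6·2 + 5·x = 12 + 5x.
Every vertex has degree 3, so 3V = 2E.
Euler: V − E + F = 2 ⇒ (2E)/3 − E + (2 + x) = 2.
Multiply by 6: 2·(2E) − 3·(2E) + 6·(2 + x) = 12, i.e. 12 + 6x − (12 + 5x) = 12.
Collecting terms: x = 12.
Then 2E = 12 + 5·12 = 72, so E = 36, V = 2E/3 = 24, F = 2 + 12 = 14.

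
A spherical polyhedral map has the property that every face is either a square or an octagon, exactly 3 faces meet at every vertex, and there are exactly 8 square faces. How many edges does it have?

Let x be the number of octagons; then F = 8 + x.
Edge–face incidences: 2E = 4·8 + 8·x = 32 + 8x.
Every vertex has degree 3, so 3V = 2E.
Euler: V − E + F = 2 ⇒ (2E)/3 − E + (8 + x) = 2.
Multiply by 6: 2·(2E) − 3·(2E) + 6·(8 + x) = 12, i.e. 48 + 6x − (32 + 8x) = 12.
Collecting terms: −2x + 16 = 12, so −2x = −4, so x = 2.
Then 2E = 32 + 8·2 = 48, so E = 24, V = 2E/3 = 16, F = 8 + 2 = 10.

24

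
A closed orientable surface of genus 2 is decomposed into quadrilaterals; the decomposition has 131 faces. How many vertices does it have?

129

χ = 2 − 2·2 = -2, and every face is a square so 4F = 2E.
E = 4·131/2 = 262. Then V = -2 + E − F = -2 + 262 − 131 = 129.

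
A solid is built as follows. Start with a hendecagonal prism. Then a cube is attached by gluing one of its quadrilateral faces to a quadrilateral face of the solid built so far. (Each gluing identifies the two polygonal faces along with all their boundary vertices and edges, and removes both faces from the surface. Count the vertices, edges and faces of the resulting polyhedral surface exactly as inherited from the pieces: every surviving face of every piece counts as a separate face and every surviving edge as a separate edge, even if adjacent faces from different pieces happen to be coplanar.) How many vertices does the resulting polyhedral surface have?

A hendecagonal prism: V=22, E=33, F=13.
Attach a cube (V=8, E=12, F=6) along a 4-gon: merge 4 vertices and 4 edges, delete both glued faces → V=26, E=41, F=17.
Check: V − E + F = 26 − 41 + 17 = 2.

26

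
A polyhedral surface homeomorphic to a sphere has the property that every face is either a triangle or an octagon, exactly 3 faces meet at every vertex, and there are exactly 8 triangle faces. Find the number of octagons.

6

Let x be the number of octagons; then F = 8 + x.
Edge–face incidences: 2E = 3·8 + 8·x = 24 + 8x.
Every vertex has degree 3, so 3V = 2E.
Euler: V − E + F = 2 ⇒ (2E)/3 − E + (8 + x) = 2.
Multiply by 6: 2·(2E) − 3·(2E) + 6·(8 + x) = 12, i.e. 48 + 6x − (24 + 8x) = 12.
Collecting terms: −2x + 24 = 12, so −2x = −12, so x = 6.
Then 2E = 24 + 8·6 = 72, so E = 36, V = 2E/3 = 24, F = 8 + 6 = 14.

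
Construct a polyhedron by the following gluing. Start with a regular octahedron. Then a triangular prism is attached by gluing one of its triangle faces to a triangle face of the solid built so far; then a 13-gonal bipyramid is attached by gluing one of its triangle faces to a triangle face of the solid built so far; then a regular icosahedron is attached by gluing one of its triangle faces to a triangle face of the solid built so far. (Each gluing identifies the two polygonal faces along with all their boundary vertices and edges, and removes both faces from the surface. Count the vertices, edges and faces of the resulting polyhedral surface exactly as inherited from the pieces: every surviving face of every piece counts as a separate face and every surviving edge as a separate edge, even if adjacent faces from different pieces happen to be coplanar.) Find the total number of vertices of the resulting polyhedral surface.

A regular octahedron: V=6, E=12, F=8.
Attach a triangular prism (V=6, E=9, F=5) along a 3-gon: merge 3 vertices and 3 edges, delete both glued faces → V=9, E=18, F=11.
Attach a 13-gonal bipyramid (V=15, E=39, F=26) along a 3-gon: merge 3 vertices and 3 edges, delete both glued faces → V=21, E=54, F=35.
Attach a regular icosahedron (V=12, E=30, F=20) along a 3-gon: merge 3 vertices and 3 edges, delete both glued faces → V=30, E=81, F=53.
Check: V − E + F = 30 − 81 + 53 = 2.

30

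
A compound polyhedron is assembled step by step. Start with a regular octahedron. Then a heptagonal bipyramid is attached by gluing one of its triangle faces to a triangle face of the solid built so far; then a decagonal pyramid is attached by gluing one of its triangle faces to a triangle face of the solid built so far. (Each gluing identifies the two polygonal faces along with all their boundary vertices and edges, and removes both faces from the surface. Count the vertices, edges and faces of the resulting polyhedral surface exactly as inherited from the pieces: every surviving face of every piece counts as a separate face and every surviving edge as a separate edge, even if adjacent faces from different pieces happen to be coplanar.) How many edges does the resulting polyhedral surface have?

47

A regular octahedron: V=6, E=12, F=8.
Attach a heptagonal bipyramid (V=9, E=21, F=14) along a 3-gon: merge 3 vertices and 3 edges, delete both glued faces → V=12, E=30, F=20.
Attach a decagonal pyramid (V=11, E=20, F=11) along a 3-gon: merge 3 vertices and 3 edges, delete both glued faces → V=20, E=47, F=29.
Check: V − E + F = 20 − 47 + 29 = 2.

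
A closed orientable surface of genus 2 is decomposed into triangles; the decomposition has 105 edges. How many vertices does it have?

χ = 2 − 2·2 = -2, and every face is a triangle so 3F = 2E.
F = 2E/3 = 70. Then V = -2 + E − F = -2 + 105 − 70 = 33.

33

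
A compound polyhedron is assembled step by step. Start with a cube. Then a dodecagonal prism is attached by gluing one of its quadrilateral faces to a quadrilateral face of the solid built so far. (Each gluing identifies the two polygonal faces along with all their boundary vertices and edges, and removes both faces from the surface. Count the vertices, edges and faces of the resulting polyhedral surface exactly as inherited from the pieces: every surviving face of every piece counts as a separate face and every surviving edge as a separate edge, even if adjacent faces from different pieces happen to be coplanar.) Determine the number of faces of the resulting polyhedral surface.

A cube: V=8, E=12, F=6.
Attach a dodecagonal prism (V=24, E=36, F=14) along a 4-gon: merge 4 vertices and 4 edges, delete both glued faces → V=28, E=44, F=18.
Check: V − E + F = 28 − 44 + 18 = 2.

18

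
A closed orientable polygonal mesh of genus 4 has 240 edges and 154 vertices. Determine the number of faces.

For a closed orientable surface of genus 4, χ = 2 − 2·4 = -6.
F = -6 − V + E = -6 − 154 + 240 = 80.

80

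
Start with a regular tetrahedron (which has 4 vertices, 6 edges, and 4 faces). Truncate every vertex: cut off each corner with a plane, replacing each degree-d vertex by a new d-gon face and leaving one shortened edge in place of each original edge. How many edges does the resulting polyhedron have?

18

Truncation replaces each original edge-end by a new vertex, so V′ = 2E = 12.
Each original edge survives, and each old vertex of degree d contributes d new edges; summing degrees gives Σd = 2E, so E′ = E + 2E = 3E = 18.
Each original face survives and each original vertex becomes one new face: F′ = F + V = 8.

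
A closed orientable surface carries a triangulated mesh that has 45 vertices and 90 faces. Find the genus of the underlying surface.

1

Every face is a triangle, so 2E = 3·90 = 270, giving E = 135.
χ = V − E + F = 45 − 135 + 90 = 0.
For a closed orientable surface χ = 2 − 2g, so g = (2 − (0))/2 = 1.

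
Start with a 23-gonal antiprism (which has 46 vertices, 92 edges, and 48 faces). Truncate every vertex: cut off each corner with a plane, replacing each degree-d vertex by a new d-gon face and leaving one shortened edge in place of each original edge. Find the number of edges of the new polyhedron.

Truncation replaces each original edge-end by a new vertex, so V′ = 2E = 184.
Each original edge survives, and each old vertex of degree d contributes d new edges; summing degrees gives Σd = 2E, so E′ = E + 2E = 3E = 276.
Each original face survives and each original vertex becomes one new face: F′ = F + V = 94.

276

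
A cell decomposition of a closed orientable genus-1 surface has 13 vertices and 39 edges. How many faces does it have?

For a closed orientable surface of genus 1, χ = 2 − 2·1 = 0.
F = 0 − V + E = 0 − 13 + 39 = 26.

26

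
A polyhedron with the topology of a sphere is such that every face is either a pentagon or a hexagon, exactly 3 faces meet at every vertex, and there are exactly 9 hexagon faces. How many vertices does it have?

Let x be the number of pentagons; then F = 9 + x.
Edge–face incidences: 2E = 6·9 + 5·x = 54 + 5x.
Every vertex has degree 3, so 3V = 2E.
Euler: V − E + F = 2 ⇒ (2E)/3 − E + (9 + x) = 2.
Multiply by 6: 2·(2E) − 3·(2E) + 6·(9 + x) = 12, i.e. 54 + 6x − (54 + 5x) = 12.
Collecting terms: x = 12.
Then 2E = 54 + 5·12 = 114, so E = 57, V = 2E/3 = 38, F = 9 + 12 = 21.

38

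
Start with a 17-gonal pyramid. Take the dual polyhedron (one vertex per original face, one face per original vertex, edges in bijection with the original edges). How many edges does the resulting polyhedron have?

34

The base solid has V = 18, E = 34, F = 18.
The dual swaps V and F and preserves E: V′ = F = 18, E′ = E = 34, F′ = V = 18.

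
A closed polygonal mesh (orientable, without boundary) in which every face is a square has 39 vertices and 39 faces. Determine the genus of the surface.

1

Every face is a square, so 2E = 4·39 = 156, giving E = 78.
χ = V − E + F = 39 − 78 + 39 = 0.
For a closed orientable surface χ = 2 − 2g, so g = (2 − (0))/2 = 1.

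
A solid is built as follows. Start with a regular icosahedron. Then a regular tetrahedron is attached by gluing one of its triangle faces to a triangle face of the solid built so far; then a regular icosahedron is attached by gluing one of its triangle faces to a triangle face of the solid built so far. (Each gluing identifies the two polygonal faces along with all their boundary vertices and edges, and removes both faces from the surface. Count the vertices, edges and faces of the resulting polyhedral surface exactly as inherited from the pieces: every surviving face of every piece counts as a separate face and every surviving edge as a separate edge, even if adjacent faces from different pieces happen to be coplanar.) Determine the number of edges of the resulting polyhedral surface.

60

A regular icosahedron: V=12, E=30, F=20.
Attach a regular tetrahedron (V=4, E=6, F=4) along a 3-gon: merge 3 vertices and 3 edges, delete both glued faces → V=13, E=33, F=22.
Attach a regular icosahedron (V=12, E=30, F=20) along a 3-gon: merge 3 vertices and 3 edges, delete both glued faces → V=22, E=60, F=40.
Check: V − E + F = 22 − 60 + 40 = 2.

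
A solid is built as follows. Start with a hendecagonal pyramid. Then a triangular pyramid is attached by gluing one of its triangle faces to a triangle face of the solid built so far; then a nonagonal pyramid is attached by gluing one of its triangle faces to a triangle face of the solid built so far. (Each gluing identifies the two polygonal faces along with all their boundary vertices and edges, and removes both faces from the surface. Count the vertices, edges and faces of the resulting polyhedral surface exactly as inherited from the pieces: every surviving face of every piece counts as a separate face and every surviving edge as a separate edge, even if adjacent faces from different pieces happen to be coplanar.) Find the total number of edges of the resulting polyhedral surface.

A hendecagonal pyramid: V=12, E=22, F=12.
Attach a triangular pyramid (V=4, E=6, F=4) along a 3-gon: merge 3 vertices and 3 edges, delete both glued faces → V=13, E=25, F=14.
Attach a nonagonal pyramid (V=10, E=18, F=10) along a 3-gon: merge 3 vertices and 3 edges, delete both glued faces → V=20, E=40, F=22.
Check: V − E + F = 20 − 40 + 22 = 2.

40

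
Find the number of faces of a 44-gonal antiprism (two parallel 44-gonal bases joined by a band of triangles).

An antiprism on an n-gon has two n-gon caps and 2n triangles: V = 2·44 = 88, E = 4·44 = 176, F = 2·44 + 2 = 90.

90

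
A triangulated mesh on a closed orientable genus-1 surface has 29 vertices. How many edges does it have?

χ = 2 − 2·1 = 0, and every face is a triangle so 3F = 2E.
V − E + F = 0 with E = 3F/2 gives 29 − (3/2 − 1)·F = 0, so F = 58 and E = 87.

87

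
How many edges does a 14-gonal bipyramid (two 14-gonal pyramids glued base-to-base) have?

42

A bipyramid over an n-gon has 2n triangular faces and n + 2 vertices: V = 14 + 2 = 16, E = 3·14 = 42, F = 2·14 = 28.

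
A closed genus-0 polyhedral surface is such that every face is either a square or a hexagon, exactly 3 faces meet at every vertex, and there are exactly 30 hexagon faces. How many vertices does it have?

68

Let x be the number of squares; then F = 30 + x.
Edge–face incidences: 2E = 6·30 + 4·x = 180 + 4x.
Every vertex has degree 3, so 3V = 2E.
Euler: V − E + F = 2 ⇒ (2E)/3 − E + (30 + x) = 2.
Multiply by 6: 2·(2E) − 3·(2E) + 6·(30 + x) = 12, i.e. 180 + 6x − (180 + 4x) = 12.
Collecting terms: 2x = 12, so x = 6.
Then 2E = 180 + 4·6 = 204, so E = 102, V = 2E/3 = 68, F = 30 + 6 = 36.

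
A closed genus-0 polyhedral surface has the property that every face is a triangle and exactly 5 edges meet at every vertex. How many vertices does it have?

12

Each face has 3 edges and each edge borders two faces, so 2E = 3F.
Each vertex has degree 5, so 5V = 2E and hence V = 3F/5.
Euler: V − E + F = 2 ⇒ (3F/5) − (3F/2) + F = 2.
Multiply by 10: (6 − 15 + 10)F = 20, i.e. 1F = 20.
So F = 20, E = 3·20/2 = 30, V = 3·20/5 = 12.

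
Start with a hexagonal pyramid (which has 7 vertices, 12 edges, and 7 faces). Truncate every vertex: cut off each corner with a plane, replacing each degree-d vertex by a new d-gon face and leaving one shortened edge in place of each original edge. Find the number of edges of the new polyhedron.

36

Truncation replaces each original edge-end by a new vertex, so V′ = 2E = 24.
Each original edge survives, and each old vertex of degree d contributes d new edges; summing degrees gives Σd = 2E, so E′ = E + 2E = 3E = 36.
Each original face survives and each original vertex becomes one new face: F′ = F + V = 14.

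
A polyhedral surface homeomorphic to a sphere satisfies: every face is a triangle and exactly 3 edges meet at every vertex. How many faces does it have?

4

Each face has 3 edges and each edge borders two faces, so 2E = 3F.
Each vertex has degree 3, so 3V = 2E and hence V = 3F/3.
Euler: V − E + F = 2 ⇒ (3F/3) − (3F/2) + F = 2.
Multiply by 6: (6 − 9 + 6)F = 12, i.e. 3F = 12.
So F = 4, E = 3·4/2 = 6, V = 3·4/3 = 4.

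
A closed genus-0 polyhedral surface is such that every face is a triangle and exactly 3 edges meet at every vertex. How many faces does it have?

4

Each face has 3 edges and each edge borders two faces, so 2E = 3F.
Each vertex has degree 3, so 3V = 2E and hence V = 3F/3.
Euler: V − E + F = 2 ⇒ (3F/3) − (3F/2) + F = 2.
Multiply by 6: (6 − 9 + 6)F = 12, i.e. 3F = 12.
So F = 4, E = 3·4/2 = 6, V = 3·4/3 = 4.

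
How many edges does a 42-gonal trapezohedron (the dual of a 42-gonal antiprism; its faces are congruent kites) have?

168

The n-trapezohedron (dual of the n-antiprism) has V = 2·42 + 2 = 86, E = 4·42 = 168, F = 2·42 = 84.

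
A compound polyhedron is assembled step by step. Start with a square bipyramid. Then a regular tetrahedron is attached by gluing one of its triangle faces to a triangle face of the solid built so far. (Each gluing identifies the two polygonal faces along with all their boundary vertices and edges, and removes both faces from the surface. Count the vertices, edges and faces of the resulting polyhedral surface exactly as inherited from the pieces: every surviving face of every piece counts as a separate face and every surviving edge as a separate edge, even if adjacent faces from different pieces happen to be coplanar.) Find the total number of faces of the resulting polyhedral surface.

A square bipyramid: V=6, E=12, F=8.
Attach a regular tetrahedron (V=4, E=6, F=4) along a 3-gon: merge 3 vertices and 3 edges, delete both glued faces → V=7, E=15, F=10.
Check: V − E + F = 7 − 15 + 10 = 2.

10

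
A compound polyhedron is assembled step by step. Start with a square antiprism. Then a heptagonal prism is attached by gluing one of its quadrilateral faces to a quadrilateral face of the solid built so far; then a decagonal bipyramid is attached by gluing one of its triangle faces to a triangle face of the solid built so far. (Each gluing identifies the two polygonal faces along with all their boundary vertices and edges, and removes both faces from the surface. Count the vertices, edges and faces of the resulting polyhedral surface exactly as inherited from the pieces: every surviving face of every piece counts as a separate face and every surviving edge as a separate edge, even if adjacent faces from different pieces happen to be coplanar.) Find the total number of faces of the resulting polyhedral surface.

35

A square antiprism: V=8, E=16, F=10.
Attach a heptagonal prism (V=14, E=21, F=9) along a 4-gon: merge 4 vertices and 4 edges, delete both glued faces → V=18, E=33, F=17.
Attach a decagonal bipyramid (V=12, E=30, F=20) along a 3-gon: merge 3 vertices and 3 edges, delete both glued faces → V=27, E=60, F=35.
Check: V − E + F = 27 − 60 + 35 = 2.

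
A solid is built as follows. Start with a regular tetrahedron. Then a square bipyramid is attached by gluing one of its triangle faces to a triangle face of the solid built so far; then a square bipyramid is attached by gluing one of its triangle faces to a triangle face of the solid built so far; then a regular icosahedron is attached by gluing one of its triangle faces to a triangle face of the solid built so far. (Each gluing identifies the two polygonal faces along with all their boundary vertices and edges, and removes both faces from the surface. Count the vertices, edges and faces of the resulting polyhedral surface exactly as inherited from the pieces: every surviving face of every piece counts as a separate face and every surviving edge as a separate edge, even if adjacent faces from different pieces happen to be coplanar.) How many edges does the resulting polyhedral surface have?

51

A regular tetrahedron: V=4, E=6, F=4.
Attach a square bipyramid (V=6, E=12, F=8) along a 3-gon: merge 3 vertices and 3 edges, delete both glued faces → V=7, E=15, F=10.
Attach a square bipyramid (V=6, E=12, F=8) along a 3-gon: merge 3 vertices and 3 edges, delete both glued faces → V=10, E=24, F=16.
Attach a regular icosahedron (V=12, E=30, F=20) along a 3-gon: merge 3 vertices and 3 edges, delete both glued faces → V=19, E=51, F=34.
Check: V − E + F = 19 − 51 + 34 = 2.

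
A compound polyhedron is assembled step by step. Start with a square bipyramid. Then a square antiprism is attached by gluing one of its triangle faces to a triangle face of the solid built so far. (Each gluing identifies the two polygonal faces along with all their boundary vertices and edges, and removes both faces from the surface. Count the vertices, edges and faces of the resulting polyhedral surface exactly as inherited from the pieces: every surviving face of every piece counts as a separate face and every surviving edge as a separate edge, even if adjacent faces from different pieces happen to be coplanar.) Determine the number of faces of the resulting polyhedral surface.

16

A square bipyramid: V=6, E=12, F=8.
Attach a square antiprism (V=8, E=16, F=10) along a 3-gon: merge 3 vertices and 3 edges, delete both glued faces → V=11, E=25, F=16.
Check: V − E + F = 11 − 25 + 16 = 2.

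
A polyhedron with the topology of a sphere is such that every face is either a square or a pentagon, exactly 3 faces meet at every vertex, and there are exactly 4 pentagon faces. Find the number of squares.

4

Let x be the number of squares; then F = 4 + x.
Edge–face incidences: 2E = 5·4 + 4·x = 20 + 4x.
Every vertex has degree 3, so 3V = 2E.
Euler: V − E + F = 2 ⇒ (2E)/3 − E + (4 + x) = 2.
Multiply by 6: 2·(2E) − 3·(2E) + 6·(4 + x) = 12, i.e. 24 + 6x − (20 + 4x) = 12.
Collecting terms: 2x + 4 = 12, so 2x = 8, so x = 4.
Then 2E = 20 + 4·4 = 36, so E = 18, V = 2E/3 = 12, F = 4 + 4 = 8.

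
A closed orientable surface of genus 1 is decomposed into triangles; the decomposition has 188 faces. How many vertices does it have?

χ = 2 − 2·1 = 0, and every face is a triangle so 3F = 2E.
E = 3·188/2 = 282. Then V = 0 + E − F = 0 + 282 − 188 = 94.

94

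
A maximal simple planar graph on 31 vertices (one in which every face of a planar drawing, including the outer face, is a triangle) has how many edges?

In a plane triangulation 3F = 2E and V − E + F = 2, so E = 3V − 6 = 3·31 − 6 = 87.

87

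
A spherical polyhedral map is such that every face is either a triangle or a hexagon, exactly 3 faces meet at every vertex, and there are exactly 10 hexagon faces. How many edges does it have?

Let x be the number of triangles; then F = 10 + x.
Edge–face incidences: 2E = 6·10 + 3·x = 60 + 3x.
Every vertex has degree 3, so 3V = 2E.
Euler: V − E + F = 2 ⇒ (2E)/3 − E + (10 + x) = 2.
Multiply by 6: 2·(2E) − 3·(2E) + 6·(10 + x) = 12, i.e. 60 + 6x − (60 + 3x) = 12.
Collecting terms: 3x = 12, so x = 4.
Then 2E = 60 + 3·4 = 72, so E = 36, V = 2E/3 = 24, F = 10 + 4 = 14.

36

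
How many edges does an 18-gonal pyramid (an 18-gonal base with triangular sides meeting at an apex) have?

A pyramid on an n-gon base has one n-gon and n triangles: V = 18 + 1 = 19, E = 2·18 = 36, F = 18 + 1 = 19.

36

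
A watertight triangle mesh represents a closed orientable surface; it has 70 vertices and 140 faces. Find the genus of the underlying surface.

1

Every face is a triangle, so 2E = 3·140 = 420, giving E = 210.
χ = V − E + F = 70 − 210 + 140 = 0.
For a closed orientable surface χ = 2 − 2g, so g = (2 − (0))/2 = 1.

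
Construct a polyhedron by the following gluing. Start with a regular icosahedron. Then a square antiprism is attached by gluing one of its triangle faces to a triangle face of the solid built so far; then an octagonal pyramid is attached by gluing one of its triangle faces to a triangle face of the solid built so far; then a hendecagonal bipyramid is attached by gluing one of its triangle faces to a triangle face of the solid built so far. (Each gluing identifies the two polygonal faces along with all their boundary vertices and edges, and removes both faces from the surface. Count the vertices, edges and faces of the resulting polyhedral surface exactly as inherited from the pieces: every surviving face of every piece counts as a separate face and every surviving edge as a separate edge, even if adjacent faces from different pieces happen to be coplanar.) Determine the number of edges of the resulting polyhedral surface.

86

A regular icosahedron: V=12, E=30, F=20.
Attach a square antiprism (V=8, E=16, F=10) along a 3-gon: merge 3 vertices and 3 edges, delete both glued faces → V=17, E=43, F=28.
Attach an octagonal pyramid (V=9, E=16, F=9) along a 3-gon: merge 3 vertices and 3 edges, delete both glued faces → V=23, E=56, F=35.
Attach a hendecagonal bipyramid (V=13, E=33, F=22) along a 3-gon: merge 3 vertices and 3 edges, delete both glued faces → V=33, E=86, F=55.
Check: V − E + F = 33 − 86 + 55 = 2.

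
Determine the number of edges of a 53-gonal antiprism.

An antiprism on an n-gon has two n-gon caps and 2n triangles: V = 2·53 = 106, E = 4·53 = 212, F = 2·53 + 2 = 108.
Check: V − E + F = 106 − 212 + 108 = 2.

212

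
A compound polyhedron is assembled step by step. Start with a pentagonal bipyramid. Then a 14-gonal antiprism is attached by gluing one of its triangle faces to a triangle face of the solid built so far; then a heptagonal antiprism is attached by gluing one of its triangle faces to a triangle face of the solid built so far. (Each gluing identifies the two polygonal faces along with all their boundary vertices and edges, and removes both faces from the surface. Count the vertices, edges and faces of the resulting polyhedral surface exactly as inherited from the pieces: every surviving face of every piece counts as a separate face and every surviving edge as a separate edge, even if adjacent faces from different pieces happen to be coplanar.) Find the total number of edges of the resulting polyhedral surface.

A pentagonal bipyramid: V=7, E=15, F=10.
Attach a 14-gonal antiprism (V=28, E=56, F=30) along a 3-gon: merge 3 vertices and 3 edges, delete both glued faces → V=32, E=68, F=38.
Attach a heptagonal antiprism (V=14, E=28, F=16) along a 3-gon: merge 3 vertices and 3 edges, delete both glued faces → V=43, E=93, F=52.
Check: V − E + F = 43 − 93 + 52 = 2.

93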